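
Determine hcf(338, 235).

1

338 = 2 · 13²
235 = 5 · 47
Common: 1 = 1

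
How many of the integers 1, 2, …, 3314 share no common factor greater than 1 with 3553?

2687

3553 = 11·17·19. Inclusion–exclusion on these primes:
3314 − ⌊3314/11⌋ − ⌊3314/17⌋ − ⌊3314/19⌋ + ⌊3314/187⌋ + ⌊3314/209⌋ + ⌊3314/323⌋ − ⌊3314/3553⌋ = 2687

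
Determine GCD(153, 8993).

17

153 = 3² · 17
8993 = 17 · 23²
Common: 17 = 17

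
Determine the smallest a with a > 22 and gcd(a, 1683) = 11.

44

1683 = 11·153. Any a with gcd(a, 1683) = 11 is a multiple of 11, say 11s, with s coprime to 153.
Need s > 22/11, so s ≥ 3. First s ≥ 3 with gcd(s, 153) = 1 is s = 4. Thus a = 11·4 = 44.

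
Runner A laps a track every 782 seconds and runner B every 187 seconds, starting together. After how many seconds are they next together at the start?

8602

782 = 2 · 17 · 23; 187 = 11 · 17
max exponents: 2 · 11 · 17 · 23 = 8602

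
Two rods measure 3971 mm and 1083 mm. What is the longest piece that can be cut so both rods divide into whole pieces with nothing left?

361

Euclid: 3971 = 3·1083 + 722; 1083 = 1·722 + 361; 722 = 2·361 + 0. Last nonzero remainder: 361.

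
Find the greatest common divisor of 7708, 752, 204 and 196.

4

gcd(7708, 752): 7708 = 10·752 + 188; 752 = 4·188 + 0 → 188
gcd(188, 204): 204 = 1·188 + 16; 188 = 11·16 + 12; 16 = 1·12 + 4; 12 = 3·4 + 0 → 4
gcd(4, 196): 196 = 49·4 + 0 → 4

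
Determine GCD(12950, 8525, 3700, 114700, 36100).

gcd(12950, 8525): 12950 = 1·8525 + 4425; 8525 = 1·4425 + 4100; 4425 = 1·4100 + 325; 4100 = 12·325 + 200; 325 = 1·200 + 125; 200 = 1·125 + 75; 125 = 1·75 + 50; 75 = 1·50 + 25; 50 = 2·25 + 0 → 25
gcd(25, 3700): 3700 = 148·25 + 0 → 25
gcd(25, 114700): 114700 = 4588·25 + 0 → 25
gcd(25, 36100): 36100 = 1444·25 + 0 → 25

25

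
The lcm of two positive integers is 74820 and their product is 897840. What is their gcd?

gcd·lcm = product, so gcd = 897840/74820 = 12.

12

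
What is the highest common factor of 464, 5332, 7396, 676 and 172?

4

464 = 2⁴ · 29; 5332 = 2² · 31 · 43; 7396 = 2² · 43²; 676 = 2² · 13²; 172 = 2² · 43
gcd takes min exponent of each prime: 2² = 4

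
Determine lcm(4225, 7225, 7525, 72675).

62847377775

4225 = 5² · 13²; 7225 = 5² · 17²; 7525 = 5² · 7 · 43; 72675 = 3² · 5² · 17 · 19
lcm takes max exponent of each prime: 3² · 5² · 7 · 13² · 17² · 19 · 43 = 62847377775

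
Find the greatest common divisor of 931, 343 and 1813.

931 = 7² · 19; 343 = 7³; 1813 = 7² · 37
gcd takes min exponent of each prime: 7² = 49

49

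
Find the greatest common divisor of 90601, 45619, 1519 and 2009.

gcd(90601, 45619): 90601 = 1·45619 + 44982; 45619 = 1·44982 + 637; 44982 = 70·637 + 392; 637 = 1·392 + 245; 392 = 1·245 + 147; 245 = 1·147 + 98; 147 = 1·98 + 49; 98 = 2·49 + 0 → 49
gcd(49, 1519): 1519 = 31·49 + 0 → 49
gcd(49, 2009): 2009 = 41·49 + 0 → 49

49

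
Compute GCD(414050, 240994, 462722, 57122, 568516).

gcd(414050, 240994): 414050 = 1·240994 + 173056; 240994 = 1·173056 + 67938; 173056 = 2·67938 + 37180; 67938 = 1·37180 + 30758; 37180 = 1·30758 + 6422; 30758 = 4·6422 + 5070; 6422 = 1·5070 + 1352; 5070 = 3·1352 + 1014; 1352 = 1·1014 + 338; 1014 = 3·338 + 0 → 338
gcd(338, 462722): 462722 = 1369·338 + 0 → 338
gcd(338, 57122): 57122 = 169·338 + 0 → 338
gcd(338, 568516): 568516 = 1682·338 + 0 → 338

338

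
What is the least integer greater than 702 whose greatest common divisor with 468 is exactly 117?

468 = 117·4. Any a with gcd(a, 468) = 117 is a multiple of 117, say 117s, with s coprime to 4.
Need s > 702/117, so s ≥ 7. First s ≥ 7 with gcd(s, 4) = 1 is s = 7. Thus a = 117·7 = 819.

819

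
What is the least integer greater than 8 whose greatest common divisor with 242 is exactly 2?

10

242 = 2·121. Any x with gcd(x, 242) = 2 is a multiple of 2, say 2s, with s coprime to 121.
Need s > 8/2, so s ≥ 5. First s ≥ 5 with gcd(s, 121) = 1 is s = 5. Thus x = 2·5 = 10.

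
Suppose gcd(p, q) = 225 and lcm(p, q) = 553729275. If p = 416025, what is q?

p·q = gcd·lcm = 225·553729275 = 124589086875, so q = 124589086875/416025 = 299475.

299475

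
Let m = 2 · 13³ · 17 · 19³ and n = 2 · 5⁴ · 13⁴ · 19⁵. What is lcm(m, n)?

max exponent per prime: 2 · 5⁴ · 13⁴ · 17 · 19⁵ = 1502797100203750

1502797100203750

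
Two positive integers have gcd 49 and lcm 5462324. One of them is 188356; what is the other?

1421

p·q = gcd·lcm = 49·5462324 = 267653876, so q = 267653876/188356 = 1421.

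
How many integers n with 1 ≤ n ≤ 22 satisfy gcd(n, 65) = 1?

Prime factors of 65: 5, 13. Count integers ≤ 22 divisible by none of them.
By inclusion–exclusion: 22 − ⌊22/5⌋ − ⌊22/13⌋ + ⌊22/65⌋ = 17.

17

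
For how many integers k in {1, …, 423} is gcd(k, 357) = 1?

228

Prime factors of 357: 3, 7, 17. Count integers ≤ 423 divisible by none of them.
By inclusion–exclusion: 423 − ⌊423/3⌋ − ⌊423/7⌋ − ⌊423/17⌋ + ⌊423/21⌋ + ⌊423/51⌋ + ⌊423/119⌋ − ⌊423/357⌋ = 228.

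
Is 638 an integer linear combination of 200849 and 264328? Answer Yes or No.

By Bézout, 200849m + 264328n = 638 has integer solutions iff gcd(200849, 264328) | 638.
Euclid: 264328 = 1·200849 + 63479; 200849 = 3·63479 + 10412; 63479 = 6·10412 + 1007; 10412 = 10·1007 + 342; 1007 = 2·342 + 323; 342 = 1·323 + 19; 323 = 17·19 + 0. gcd = 19; 638 mod 19 = 11. No.

No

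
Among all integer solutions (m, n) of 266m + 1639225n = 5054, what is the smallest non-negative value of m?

Euclid: 1639225 = 6162·266 + 133; 266 = 2·133 + 0 → gcd = 133; 5054 = 133·38.
Back-substitution yields 266·(-6162) + 1639225·(1) = 133, so one solution is m = -6162·38 = -234156, n = 1·38 = 38.
Solutions in m differ by 1639225/133 = 12325; the one in [0, 12325) is -234156 mod 12325 = 19.

19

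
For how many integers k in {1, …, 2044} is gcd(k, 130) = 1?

755

Prime factors of 130: 2, 5, 13. Count integers ≤ 2044 divisible by none of them.
By inclusion–exclusion: 2044 − ⌊2044/2⌋ − ⌊2044/5⌋ − ⌊2044/13⌋ + ⌊2044/10⌋ + ⌊2044/26⌋ + ⌊2044/65⌋ − ⌊2044/130⌋ = 755.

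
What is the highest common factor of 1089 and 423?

9

Euclid: 1089 = 2·423 + 243; 423 = 1·243 + 180; 243 = 1·180 + 63; 180 = 2·63 + 54; 63 = 1·54 + 9; 54 = 6·9 + 0. Last nonzero remainder: 9.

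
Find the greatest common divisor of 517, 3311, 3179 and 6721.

11

517 = 11 · 47; 3311 = 7 · 11 · 43; 3179 = 11 · 17²; 6721 = 11 · 13 · 47
gcd takes min exponent of each prime: 11 = 11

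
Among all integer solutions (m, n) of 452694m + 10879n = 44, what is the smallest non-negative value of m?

Reduce mod 10879: 452694m ≡ 44 (mod 10879). With g = gcd(452694, 10879) = 11 dividing 44, divide through: 41154m ≡ 4 (mod 989).
Since gcd(41154, 989) = 1, m ≡ 4·(41154)⁻¹ ≡ 546 (mod 989). Smallest non-negative: 546.

546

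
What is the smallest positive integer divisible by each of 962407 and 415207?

gcd first: 962407 = 2·415207 + 131993; 415207 = 3·131993 + 19228; 131993 = 6·19228 + 16625; 19228 = 1·16625 + 2603; 16625 = 6·2603 + 1007; 2603 = 2·1007 + 589; 1007 = 1·589 + 418; 589 = 1·418 + 171; 418 = 2·171 + 76; 171 = 2·76 + 19; 76 = 4·19 + 0 → gcd = 19
lcm = 962407·415207/gcd = 399598123249/19 = 21031480171

21031480171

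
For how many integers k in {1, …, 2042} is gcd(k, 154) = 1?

154 = 2·7·11. Inclusion–exclusion on these primes:
2042 − ⌊2042/2⌋ − ⌊2042/7⌋ − ⌊2042/11⌋ + ⌊2042/14⌋ + ⌊2042/22⌋ + ⌊2042/77⌋ − ⌊2042/154⌋ = 795

795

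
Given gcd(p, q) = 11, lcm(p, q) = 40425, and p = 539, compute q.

825

p·q = gcd·lcm = 11·40425 = 444675, so q = 444675/539 = 825.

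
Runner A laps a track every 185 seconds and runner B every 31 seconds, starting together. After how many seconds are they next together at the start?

gcd first: 185 = 5·31 + 30; 31 = 1·30 + 1; 30 = 30·1 + 0 → gcd = 1
lcm = 185·31/gcd = 5735/1 = 5735

5735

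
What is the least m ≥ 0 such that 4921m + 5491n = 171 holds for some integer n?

gcd(4921, 5491) = 19 (Euclid: 5491 = 1·4921 + 570; 4921 = 8·570 + 361; 570 = 1·361 + 209; 361 = 1·209 + 152; 209 = 1·152 + 57; 152 = 2·57 + 38; 57 = 1·38 + 19; 38 = 2·19 + 0), and 19 | 171.
Extended Euclid: 4921·(-106) + 5491·(95) = 19. Scale by 9: m₀ = -954.
General solution m = m₀ + 289t; reducing mod 289 gives m = 202 (and n = -181).

202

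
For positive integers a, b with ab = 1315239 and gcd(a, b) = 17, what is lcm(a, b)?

Since gcd(a,b)·lcm(a,b) = ab, lcm = 1315239/17 = 77367.

77367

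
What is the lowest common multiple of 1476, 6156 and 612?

1476 = 2² · 3² · 41; 6156 = 2² · 3⁴ · 19; 612 = 2² · 3² · 17
lcm takes max exponent of each prime: 2² · 3⁴ · 17 · 19 · 41 = 4290732

4290732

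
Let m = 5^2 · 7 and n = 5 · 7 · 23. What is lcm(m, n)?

max exponent per prime: 5^2 · 7 · 23 = 4025

4025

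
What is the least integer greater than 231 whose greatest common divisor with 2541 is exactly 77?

2541 = 77·33. Any k with gcd(k, 2541) = 77 is a multiple of 77, say 77s, with s coprime to 33.
Need s > 231/77, so s ≥ 4. First s ≥ 4 with gcd(s, 33) = 1 is s = 4. Thus k = 77·4 = 308.

308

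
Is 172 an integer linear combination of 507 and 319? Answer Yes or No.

Yes

By Bézout, 507p − 319q = 172 has integer solutions iff gcd(507, 319) | 172.
Euclid: 507 = 1·319 + 188; 319 = 1·188 + 131; 188 = 1·131 + 57; 131 = 2·57 + 17; 57 = 3·17 + 6; 17 = 2·6 + 5; 6 = 1·5 + 1; 5 = 5·1 + 0. gcd = 1; 172 mod 1 = 0. Yes.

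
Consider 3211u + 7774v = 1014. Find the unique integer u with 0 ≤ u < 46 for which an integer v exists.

10

gcd(3211, 7774) = 169 (Euclid: 7774 = 2·3211 + 1352; 3211 = 2·1352 + 507; 1352 = 2·507 + 338; 507 = 1·338 + 169; 338 = 2·169 + 0), and 169 | 1014.
Extended Euclid: 3211·(17) + 7774·(-7) = 169. Scale by 6: u₀ = 102.
General solution u = u₀ + 46t; reducing mod 46 gives u = 10 (and v = -4).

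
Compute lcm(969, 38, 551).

lcm(969, 38) = 969·38/gcd = 36822/19 = 1938
lcm(1938, 551) = 1938·551/gcd = 1067838/19 = 56202

56202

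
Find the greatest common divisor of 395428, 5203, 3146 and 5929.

121

gcd(395428, 5203): 395428 = 76·5203 + 0 → 5203
gcd(5203, 3146): 5203 = 1·3146 + 2057; 3146 = 1·2057 + 1089; 2057 = 1·1089 + 968; 1089 = 1·968 + 121; 968 = 8·121 + 0 → 121
gcd(121, 5929): 5929 = 49·121 + 0 → 121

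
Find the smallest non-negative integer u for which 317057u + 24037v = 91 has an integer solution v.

gcd(317057, 24037) = 13 (Euclid: 317057 = 13·24037 + 4576; 24037 = 5·4576 + 1157; 4576 = 3·1157 + 1105; 1157 = 1·1105 + 52; 1105 = 21·52 + 13; 52 = 4·13 + 0), and 13 | 91.
Extended Euclid: 317057·(457) + 24037·(-6028) = 13. Scale by 7: u₀ = 3199.
General solution u = u₀ + 1849t; reducing mod 1849 gives u = 1350 (and v = -17807).

1350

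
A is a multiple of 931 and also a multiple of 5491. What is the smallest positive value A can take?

931 = 7² · 19; 5491 = 17² · 19
max exponents: 7² · 17² · 19 = 269059

269059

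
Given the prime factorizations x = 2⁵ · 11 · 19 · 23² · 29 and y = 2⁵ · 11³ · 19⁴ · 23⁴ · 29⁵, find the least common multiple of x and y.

31859853258043183601888

max exponent per prime: 2⁵ · 11³ · 19⁴ · 23⁴ · 29⁵ = 31859853258043183601888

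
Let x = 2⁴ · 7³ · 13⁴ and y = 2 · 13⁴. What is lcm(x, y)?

max exponent per prime: 2⁴ · 7³ · 13⁴ = 156742768

156742768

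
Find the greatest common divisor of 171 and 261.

171 = 3² · 19
261 = 3² · 29
Common: 3² = 9

9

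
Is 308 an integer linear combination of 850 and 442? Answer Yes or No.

No

gcd(850, 442): 850 = 1·442 + 408; 442 = 1·408 + 34; 408 = 12·34 + 0 → 34
34 does not divide 308, so a solution does not exist.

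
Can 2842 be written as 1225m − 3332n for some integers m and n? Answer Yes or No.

gcd(1225, 3332): 3332 = 2·1225 + 882; 1225 = 1·882 + 343; 882 = 2·343 + 196; 343 = 1·196 + 147; 196 = 1·147 + 49; 147 = 3·49 + 0 → 49
49 divides 2842, so a solution exists.

Yes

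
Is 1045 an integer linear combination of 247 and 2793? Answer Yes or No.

Yes

By Bézout, 247p − 2793q = 1045 has integer solutions iff gcd(247, 2793) | 1045.
Euclid: 2793 = 11·247 + 76; 247 = 3·76 + 19; 76 = 4·19 + 0. gcd = 19; 1045 mod 19 = 0. Yes.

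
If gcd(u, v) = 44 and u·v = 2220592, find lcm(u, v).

Since gcd(u,v)·lcm(u,v) = uv, lcm = 2220592/44 = 50468.

50468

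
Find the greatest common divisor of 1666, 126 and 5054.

gcd(1666, 126): 1666 = 13·126 + 28; 126 = 4·28 + 14; 28 = 2·14 + 0 → 14
gcd(14, 5054): 5054 = 361·14 + 0 → 14

14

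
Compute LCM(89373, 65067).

1938410997

89373 = 3 · 31³; 65067 = 3 · 23² · 41
max exponents: 3 · 23² · 31³ · 41 = 1938410997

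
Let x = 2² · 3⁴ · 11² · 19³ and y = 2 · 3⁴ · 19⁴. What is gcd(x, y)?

min exponent per shared prime: 2 · 3⁴ · 19³ = 1111158

1111158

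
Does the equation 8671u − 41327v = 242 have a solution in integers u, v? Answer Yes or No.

gcd(8671, 41327): 41327 = 4·8671 + 6643; 8671 = 1·6643 + 2028; 6643 = 3·2028 + 559; 2028 = 3·559 + 351; 559 = 1·351 + 208; 351 = 1·208 + 143; 208 = 1·143 + 65; 143 = 2·65 + 13; 65 = 5·13 + 0 → 13
13 does not divide 242, so a solution does not exist.

No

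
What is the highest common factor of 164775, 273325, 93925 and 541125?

325

gcd(164775, 273325): 273325 = 1·164775 + 108550; 164775 = 1·108550 + 56225; 108550 = 1·56225 + 52325; 56225 = 1·52325 + 3900; 52325 = 13·3900 + 1625; 3900 = 2·1625 + 650; 1625 = 2·650 + 325; 650 = 2·325 + 0 → 325
gcd(325, 93925): 93925 = 289·325 + 0 → 325
gcd(325, 541125): 541125 = 1665·325 + 0 → 325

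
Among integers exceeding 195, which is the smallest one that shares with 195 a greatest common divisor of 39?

Multiples of 39 above 195: 39·6, 39·7, … . Need the cofactor coprime to 195/39 = 5.
Checking s = 6, 7, … the first with gcd(s, 5) = 1 is s = 6, giving 234.

234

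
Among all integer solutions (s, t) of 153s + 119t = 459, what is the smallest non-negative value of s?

3

Reduce mod 119: 153s ≡ 459 (mod 119). With g = gcd(153, 119) = 17 dividing 459, divide through: 9s ≡ 27 (mod 7).
Since gcd(9, 7) = 1, s ≡ 27·(9)⁻¹ ≡ 3 (mod 7). Smallest non-negative: 3.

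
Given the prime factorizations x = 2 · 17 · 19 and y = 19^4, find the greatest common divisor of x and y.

min exponent per shared prime: 19 = 19

19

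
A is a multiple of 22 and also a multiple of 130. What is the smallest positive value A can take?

22 = 2 · 11; 130 = 2 · 5 · 13
max exponents: 2 · 5 · 11 · 13 = 1430

1430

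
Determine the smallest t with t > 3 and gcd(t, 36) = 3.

15

36 = 3·12. Any t with gcd(t, 36) = 3 is a multiple of 3, say 3s, with s coprime to 12.
Need s > 3/3, so s ≥ 2. First s ≥ 2 with gcd(s, 12) = 1 is s = 5. Thus t = 3·5 = 15.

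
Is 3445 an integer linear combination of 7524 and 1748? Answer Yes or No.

gcd(7524, 1748): 7524 = 4·1748 + 532; 1748 = 3·532 + 152; 532 = 3·152 + 76; 152 = 2·76 + 0 → 76
76 does not divide 3445, so a solution does not exist.

No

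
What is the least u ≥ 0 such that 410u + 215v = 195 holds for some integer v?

gcd(410, 215) = 5 (Euclid: 410 = 1·215 + 195; 215 = 1·195 + 20; 195 = 9·20 + 15; 20 = 1·15 + 5; 15 = 3·5 + 0), and 5 | 195.
Extended Euclid: 410·(-11) + 215·(21) = 5. Scale by 39: u₀ = -429.
General solution u = u₀ + 43t; reducing mod 43 gives u = 1 (and v = -1).

1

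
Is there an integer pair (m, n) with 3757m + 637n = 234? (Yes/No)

Yes

gcd(3757, 637): 3757 = 5·637 + 572; 637 = 1·572 + 65; 572 = 8·65 + 52; 65 = 1·52 + 13; 52 = 4·13 + 0 → 13
13 divides 234, so a solution exists.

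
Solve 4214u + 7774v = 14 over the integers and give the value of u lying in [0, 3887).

gcd(4214, 7774) = 2 (Euclid: 7774 = 1·4214 + 3560; 4214 = 1·3560 + 654; 3560 = 5·654 + 290; 654 = 2·290 + 74; 290 = 3·74 + 68; 74 = 1·68 + 6; 68 = 11·6 + 2; 6 = 3·2 + 0), and 2 | 14.
Extended Euclid: 4214·(-1260) + 7774·(683) = 2. Scale by 7: u₀ = -8820.
General solution u = u₀ + 3887t; reducing mod 3887 gives u = 2841 (and v = -1540).

2841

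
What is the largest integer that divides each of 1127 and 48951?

49

1127 = 7² · 23
48951 = 3³ · 7² · 37
Common: 7² = 49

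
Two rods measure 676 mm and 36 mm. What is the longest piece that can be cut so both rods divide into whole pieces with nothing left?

4

676 = 2² · 13²
36 = 2² · 3²
Common: 2² = 4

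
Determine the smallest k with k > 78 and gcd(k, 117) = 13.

Multiples of 13 above 78: 13·7, 13·8, … . Need the cofactor coprime to 117/13 = 9.
Checking s = 7, 8, … the first with gcd(s, 9) = 1 is s = 7, giving 91.

91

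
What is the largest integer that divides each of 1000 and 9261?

Euclid: 9261 = 9·1000 + 261; 1000 = 3·261 + 217; 261 = 1·217 + 44; 217 = 4·44 + 41; 44 = 1·41 + 3; 41 = 13·3 + 2; 3 = 1·2 + 1; 2 = 2·1 + 0. Last nonzero remainder: 1.

1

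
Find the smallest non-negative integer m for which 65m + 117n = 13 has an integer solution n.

2

Reduce mod 117: 65m ≡ 13 (mod 117). With g = gcd(65, 117) = 13 dividing 13, divide through: 5m ≡ 1 (mod 9).
Since gcd(5, 9) = 1, m ≡ 1·(5)⁻¹ ≡ 2 (mod 9). Smallest non-negative: 2.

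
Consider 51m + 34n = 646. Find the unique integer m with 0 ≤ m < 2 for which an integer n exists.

0

gcd(51, 34) = 17 (Euclid: 51 = 1·34 + 17; 34 = 2·17 + 0), and 17 | 646.
Extended Euclid: 51·(1) + 34·(-1) = 17. Scale by 38: m₀ = 38.
General solution m = m₀ + 2t; reducing mod 2 gives m = 0 (and n = 19).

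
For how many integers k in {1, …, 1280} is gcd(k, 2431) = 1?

1010

Prime factors of 2431: 11, 13, 17. Count integers ≤ 1280 divisible by none of them.
By inclusion–exclusion: 1280 − ⌊1280/11⌋ − ⌊1280/13⌋ − ⌊1280/17⌋ + ⌊1280/143⌋ + ⌊1280/187⌋ + ⌊1280/221⌋ − ⌊1280/2431⌋ = 1010.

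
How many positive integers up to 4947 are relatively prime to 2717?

3934

2717 = 11·13·19. Inclusion–exclusion on these primes:
4947 − ⌊4947/11⌋ − ⌊4947/13⌋ − ⌊4947/19⌋ + ⌊4947/143⌋ + ⌊4947/209⌋ + ⌊4947/247⌋ − ⌊4947/2717⌋ = 3934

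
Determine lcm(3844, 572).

549692

3844 = 2² · 31²; 572 = 2² · 11 · 13
max exponents: 2² · 11 · 13 · 31² = 549692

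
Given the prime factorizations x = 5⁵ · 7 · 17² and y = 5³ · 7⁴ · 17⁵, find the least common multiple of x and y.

10653364553125

max exponent per prime: 5⁵ · 7⁴ · 17⁵ = 10653364553125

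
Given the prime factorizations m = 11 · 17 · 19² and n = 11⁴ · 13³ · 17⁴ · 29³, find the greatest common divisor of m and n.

min exponent per shared prime: 11 · 17 = 187

187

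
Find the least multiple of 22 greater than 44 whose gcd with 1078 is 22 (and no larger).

1078 = 22·49. Any x with gcd(x, 1078) = 22 is a multiple of 22, say 22s, with s coprime to 49.
Need s > 44/22, so s ≥ 3. First s ≥ 3 with gcd(s, 49) = 1 is s = 3. Thus x = 22·3 = 66.

66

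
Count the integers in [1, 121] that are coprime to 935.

Prime factors of 935: 5, 11, 17. Count integers ≤ 121 divisible by none of them.
By inclusion–exclusion: 121 − ⌊121/5⌋ − ⌊121/11⌋ − ⌊121/17⌋ + ⌊121/55⌋ + ⌊121/85⌋ + ⌊121/187⌋ − ⌊121/935⌋ = 82.

82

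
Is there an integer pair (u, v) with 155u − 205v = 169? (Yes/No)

No

gcd(155, 205): 205 = 1·155 + 50; 155 = 3·50 + 5; 50 = 10·5 + 0 → 5
5 does not divide 169, so a solution does not exist.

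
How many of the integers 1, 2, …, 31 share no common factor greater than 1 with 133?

Prime factors of 133: 7, 19. Count integers ≤ 31 divisible by none of them.
By inclusion–exclusion: 31 − ⌊31/7⌋ − ⌊31/19⌋ + ⌊31/133⌋ = 26.

26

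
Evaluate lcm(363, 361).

131043

gcd first: 363 = 1·361 + 2; 361 = 180·2 + 1; 2 = 2·1 + 0 → gcd = 1
lcm = 363·361/gcd = 131043/1 = 131043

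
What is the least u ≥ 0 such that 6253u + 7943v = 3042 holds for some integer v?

17

Reduce mod 7943: 6253u ≡ 3042 (mod 7943). With g = gcd(6253, 7943) = 169 dividing 3042, divide through: 37u ≡ 18 (mod 47).
Since gcd(37, 47) = 1, u ≡ 18·(37)⁻¹ ≡ 17 (mod 47). Smallest non-negative: 17.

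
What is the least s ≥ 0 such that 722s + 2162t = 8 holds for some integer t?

6

gcd(722, 2162) = 2 (Euclid: 2162 = 2·722 + 718; 722 = 1·718 + 4; 718 = 179·4 + 2; 4 = 2·2 + 0), and 2 | 8.
Extended Euclid: 722·(-539) + 2162·(180) = 2. Scale by 4: s₀ = -2156.
General solution s = s₀ + 1081k; reducing mod 1081 gives s = 6 (and t = -2).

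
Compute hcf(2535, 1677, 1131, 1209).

2535 = 3 · 5 · 13²; 1677 = 3 · 13 · 43; 1131 = 3 · 13 · 29; 1209 = 3 · 13 · 31
gcd takes min exponent of each prime: 3 · 13 = 39

39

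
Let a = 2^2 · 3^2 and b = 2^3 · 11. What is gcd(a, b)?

min exponent per shared prime: 2^2 = 4

4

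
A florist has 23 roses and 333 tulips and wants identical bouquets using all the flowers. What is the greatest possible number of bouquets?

1

Euclid: 333 = 14·23 + 11; 23 = 2·11 + 1; 11 = 11·1 + 0. Last nonzero remainder: 1.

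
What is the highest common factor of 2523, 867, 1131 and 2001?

2523 = 3 · 29²; 867 = 3 · 17²; 1131 = 3 · 13 · 29; 2001 = 3 · 23 · 29
gcd takes min exponent of each prime: 3 = 3

3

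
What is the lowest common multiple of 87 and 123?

87 = 3 · 29; 123 = 3 · 41
max exponents: 3 · 29 · 41 = 3567

3567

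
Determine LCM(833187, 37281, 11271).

465751533

lcm(833187, 37281) = 833187·37281/gcd = 31062044547/867 = 35827041
lcm(35827041, 11271) = 35827041·11271/gcd = 403806579111/867 = 465751533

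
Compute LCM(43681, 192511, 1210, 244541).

43681 = 11² · 19²; 192511 = 11² · 37 · 43; 1210 = 2 · 5 · 11²; 244541 = 11² · 43 · 47
lcm takes max exponent of each prime: 2 · 5 · 11² · 19² · 37 · 43 · 47 = 32663341370

32663341370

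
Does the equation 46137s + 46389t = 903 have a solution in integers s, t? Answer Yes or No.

Yes

By Bézout, 46137s + 46389t = 903 has integer solutions iff gcd(46137, 46389) | 903.
Euclid: 46389 = 1·46137 + 252; 46137 = 183·252 + 21; 252 = 12·21 + 0. gcd = 21; 903 mod 21 = 0. Yes.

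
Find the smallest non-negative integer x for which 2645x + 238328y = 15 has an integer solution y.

211747

gcd(2645, 238328) = 1 (Euclid: 238328 = 90·2645 + 278; 2645 = 9·278 + 143; 278 = 1·143 + 135; 143 = 1·135 + 8; 135 = 16·8 + 7; 8 = 1·7 + 1; 7 = 7·1 + 0), and 1 | 15.
Extended Euclid: 2645·(30005) + 238328·(-333) = 1. Scale by 15: x₀ = 450075.
General solution x = x₀ + 238328t; reducing mod 238328 gives x = 211747 (and y = -2350).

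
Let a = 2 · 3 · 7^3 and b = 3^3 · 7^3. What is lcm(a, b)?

max exponent per prime: 2 · 3^3 · 7^3 = 18522

18522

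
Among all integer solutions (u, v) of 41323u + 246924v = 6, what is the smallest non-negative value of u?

147570

gcd(41323, 246924) = 1 (Euclid: 246924 = 5·41323 + 40309; 41323 = 1·40309 + 1014; 40309 = 39·1014 + 763; 1014 = 1·763 + 251; 763 = 3·251 + 10; 251 = 25·10 + 1; 10 = 10·1 + 0), and 1 | 6.
Extended Euclid: 41323·(24595) + 246924·(-4116) = 1. Scale by 6: u₀ = 147570.
General solution u = u₀ + 246924t; reducing mod 246924 gives u = 147570 (and v = -24696).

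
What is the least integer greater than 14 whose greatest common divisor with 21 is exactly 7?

21 = 7·3. Any a with gcd(a, 21) = 7 is a multiple of 7, say 7s, with s coprime to 3.
Need s > 14/7, so s ≥ 3. First s ≥ 3 with gcd(s, 3) = 1 is s = 4. Thus a = 7·4 = 28.

28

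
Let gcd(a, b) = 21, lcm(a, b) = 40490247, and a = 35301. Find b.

a·b = gcd·lcm = 21·40490247 = 850295187, so b = 850295187/35301 = 24087.

24087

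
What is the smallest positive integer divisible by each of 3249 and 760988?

gcd first: 760988 = 234·3249 + 722; 3249 = 4·722 + 361; 722 = 2·361 + 0 → gcd = 361
lcm = 3249·760988/gcd = 2472450012/361 = 6848892

6848892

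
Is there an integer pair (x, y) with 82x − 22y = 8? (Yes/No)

Yes

By Bézout, 82x − 22y = 8 has integer solutions iff gcd(82, 22) | 8.
Euclid: 82 = 3·22 + 16; 22 = 1·16 + 6; 16 = 2·6 + 4; 6 = 1·4 + 2; 4 = 2·2 + 0. gcd = 2; 8 mod 2 = 0. Yes.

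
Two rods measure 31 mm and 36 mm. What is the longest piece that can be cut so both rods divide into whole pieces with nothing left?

Euclid: 36 = 1·31 + 5; 31 = 6·5 + 1; 5 = 5·1 + 0. Last nonzero remainder: 1.

1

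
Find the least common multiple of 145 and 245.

7105

145 = 5 · 29; 245 = 5 · 7²
max exponents: 5 · 7² · 29 = 7105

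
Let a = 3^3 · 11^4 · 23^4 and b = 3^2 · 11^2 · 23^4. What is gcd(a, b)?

min exponent per shared prime: 3^2 · 11^2 · 23^4 = 304746849

304746849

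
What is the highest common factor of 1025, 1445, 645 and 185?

5

1025 = 5² · 41; 1445 = 5 · 17²; 645 = 3 · 5 · 43; 185 = 5 · 37
gcd takes min exponent of each prime: 5 = 5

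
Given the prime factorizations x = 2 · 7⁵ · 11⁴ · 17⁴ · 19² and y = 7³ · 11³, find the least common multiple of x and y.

max exponent per prime: 2 · 7⁵ · 11⁴ · 17⁴ · 19² = 14838630612222494

14838630612222494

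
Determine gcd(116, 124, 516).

4

gcd(116, 124): 124 = 1·116 + 8; 116 = 14·8 + 4; 8 = 2·4 + 0 → 4
gcd(4, 516): 516 = 129·4 + 0 → 4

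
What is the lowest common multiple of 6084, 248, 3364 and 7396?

586561834872

6084 = 2² · 3² · 13²; 248 = 2³ · 31; 3364 = 2² · 29²; 7396 = 2² · 43²
lcm takes max exponent of each prime: 2³ · 3² · 13² · 29² · 31 · 43² = 586561834872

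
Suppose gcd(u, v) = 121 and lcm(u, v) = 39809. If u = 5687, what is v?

Using uv = gcd(u,v)·lcm(u,v) = 121·39809 = 4816889, we get v = 4816889/5687 = 847.

847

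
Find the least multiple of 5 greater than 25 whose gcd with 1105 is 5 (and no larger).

Multiples of 5 above 25: 5·6, 5·7, … . Need the cofactor coprime to 1105/5 = 221.
Checking s = 6, 7, … the first with gcd(s, 221) = 1 is s = 6, giving 30.

30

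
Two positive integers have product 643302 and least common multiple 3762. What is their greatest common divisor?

171

From gcd × lcm = ab: gcd = 643302 / 3762 = 171.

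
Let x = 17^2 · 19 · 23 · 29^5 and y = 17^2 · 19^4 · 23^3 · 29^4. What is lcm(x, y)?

max exponent per prime: 17^2 · 19^4 · 23^3 · 29^5 = 9399088613879806027

9399088613879806027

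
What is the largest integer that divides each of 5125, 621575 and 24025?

25

5125 = 5³ · 41; 621575 = 5² · 23² · 47; 24025 = 5² · 31²
gcd takes min exponent of each prime: 5² = 25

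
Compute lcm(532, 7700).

532 = 2² · 7 · 19; 7700 = 2² · 5² · 7 · 11
max exponents: 2² · 5² · 7 · 11 · 19 = 146300

146300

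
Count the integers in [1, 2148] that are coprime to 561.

1226

561 = 3·11·17. Inclusion–exclusion on these primes:
2148 − ⌊2148/3⌋ − ⌊2148/11⌋ − ⌊2148/17⌋ + ⌊2148/33⌋ + ⌊2148/51⌋ + ⌊2148/187⌋ − ⌊2148/561⌋ = 1226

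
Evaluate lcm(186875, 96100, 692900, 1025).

186875 = 5⁴ · 13 · 23; 96100 = 2² · 5² · 31²; 692900 = 2² · 5² · 13² · 41; 1025 = 5² · 41
lcm takes max exponent of each prime: 2² · 5⁴ · 13² · 23 · 31² · 41 = 382879217500

382879217500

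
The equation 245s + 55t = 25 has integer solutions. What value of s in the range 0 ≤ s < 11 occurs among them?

Reduce mod 55: 245s ≡ 25 (mod 55). With g = gcd(245, 55) = 5 dividing 25, divide through: 49s ≡ 5 (mod 11).
Since gcd(49, 11) = 1, s ≡ 5·(49)⁻¹ ≡ 1 (mod 11). Smallest non-negative: 1.

1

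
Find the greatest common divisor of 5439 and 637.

49

5439 = 3 · 7² · 37
637 = 7² · 13
Common: 7² = 49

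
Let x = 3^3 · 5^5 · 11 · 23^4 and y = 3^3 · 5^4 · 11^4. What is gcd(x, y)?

185625

min exponent per shared prime: 3^3 · 5^4 · 11 = 185625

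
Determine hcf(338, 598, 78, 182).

26

gcd(338, 598): 598 = 1·338 + 260; 338 = 1·260 + 78; 260 = 3·78 + 26; 78 = 3·26 + 0 → 26
gcd(26, 78): 78 = 3·26 + 0 → 26
gcd(26, 182): 182 = 7·26 + 0 → 26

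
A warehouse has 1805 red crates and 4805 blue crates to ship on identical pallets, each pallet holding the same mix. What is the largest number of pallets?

Euclid: 4805 = 2·1805 + 1195; 1805 = 1·1195 + 610; 1195 = 1·610 + 585; 610 = 1·585 + 25; 585 = 23·25 + 10; 25 = 2·10 + 5; 10 = 2·5 + 0. Last nonzero remainder: 5.

5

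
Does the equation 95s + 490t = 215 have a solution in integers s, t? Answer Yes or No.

Yes

gcd(95, 490): 490 = 5·95 + 15; 95 = 6·15 + 5; 15 = 3·5 + 0 → 5
5 divides 215, so a solution exists.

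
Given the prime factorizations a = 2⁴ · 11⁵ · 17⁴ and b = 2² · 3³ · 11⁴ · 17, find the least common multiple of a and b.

max exponent per prime: 2⁴ · 3³ · 11⁵ · 17⁴ = 5810892726672

5810892726672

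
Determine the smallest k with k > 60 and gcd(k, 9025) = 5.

65

9025 = 5·1805. Any k with gcd(k, 9025) = 5 is a multiple of 5, say 5s, with s coprime to 1805.
Need s > 60/5, so s ≥ 13. First s ≥ 13 with gcd(s, 1805) = 1 is s = 13. Thus k = 5·13 = 65.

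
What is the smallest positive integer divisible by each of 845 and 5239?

845 = 5 · 13²; 5239 = 13² · 31
max exponents: 5 · 13² · 31 = 26195

26195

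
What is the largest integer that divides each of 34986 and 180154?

Euclid: 180154 = 5·34986 + 5224; 34986 = 6·5224 + 3642; 5224 = 1·3642 + 1582; 3642 = 2·1582 + 478; 1582 = 3·478 + 148; 478 = 3·148 + 34; 148 = 4·34 + 12; 34 = 2·12 + 10; 12 = 1·10 + 2; 10 = 5·2 + 0. Last nonzero remainder: 2.

2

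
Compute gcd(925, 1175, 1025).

gcd(925, 1175): 1175 = 1·925 + 250; 925 = 3·250 + 175; 250 = 1·175 + 75; 175 = 2·75 + 25; 75 = 3·25 + 0 → 25
gcd(25, 1025): 1025 = 41·25 + 0 → 25

25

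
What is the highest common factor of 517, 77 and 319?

11

517 = 11 · 47; 77 = 7 · 11; 319 = 11 · 29
gcd takes min exponent of each prime: 11 = 11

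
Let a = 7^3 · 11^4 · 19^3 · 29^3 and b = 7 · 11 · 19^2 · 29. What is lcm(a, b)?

max exponent per prime: 7^3 · 11^4 · 19^3 · 29^3 = 840078088393313

840078088393313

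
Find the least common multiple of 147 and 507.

24843

147 = 3 · 7²; 507 = 3 · 13²
max exponents: 3 · 7² · 13² = 24843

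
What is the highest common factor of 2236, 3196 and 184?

4

gcd(2236, 3196): 3196 = 1·2236 + 960; 2236 = 2·960 + 316; 960 = 3·316 + 12; 316 = 26·12 + 4; 12 = 3·4 + 0 → 4
gcd(4, 184): 184 = 46·4 + 0 → 4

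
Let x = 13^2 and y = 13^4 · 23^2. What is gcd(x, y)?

min exponent per shared prime: 13^2 = 169

169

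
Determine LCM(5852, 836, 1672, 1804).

479864

5852 = 2² · 7 · 11 · 19; 836 = 2² · 11 · 19; 1672 = 2³ · 11 · 19; 1804 = 2² · 11 · 41
lcm takes max exponent of each prime: 2³ · 7 · 11 · 19 · 41 = 479864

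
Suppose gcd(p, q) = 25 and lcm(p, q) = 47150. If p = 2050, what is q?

Using pq = gcd(p,q)·lcm(p,q) = 25·47150 = 1178750, we get q = 1178750/2050 = 575.

575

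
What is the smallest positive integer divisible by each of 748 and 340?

748 = 2² · 11 · 17; 340 = 2² · 5 · 17
max exponents: 2² · 5 · 11 · 17 = 3740

3740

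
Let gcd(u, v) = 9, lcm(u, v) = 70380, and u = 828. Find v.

765

Using uv = gcd(u,v)·lcm(u,v) = 9·70380 = 633420, we get v = 633420/828 = 765.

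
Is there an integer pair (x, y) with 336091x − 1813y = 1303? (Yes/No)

By Bézout, 336091x − 1813y = 1303 has integer solutions iff gcd(336091, 1813) | 1303.
Euclid: 336091 = 185·1813 + 686; 1813 = 2·686 + 441; 686 = 1·441 + 245; 441 = 1·245 + 196; 245 = 1·196 + 49; 196 = 4·49 + 0. gcd = 49; 1303 mod 49 = 29. No.

No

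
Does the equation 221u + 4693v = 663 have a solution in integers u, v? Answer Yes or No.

gcd(221, 4693): 4693 = 21·221 + 52; 221 = 4·52 + 13; 52 = 4·13 + 0 → 13
13 divides 663, so a solution exists.

Yes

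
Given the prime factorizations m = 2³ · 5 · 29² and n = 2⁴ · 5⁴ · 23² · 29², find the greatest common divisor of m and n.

33640

min exponent per shared prime: 2³ · 5 · 29² = 33640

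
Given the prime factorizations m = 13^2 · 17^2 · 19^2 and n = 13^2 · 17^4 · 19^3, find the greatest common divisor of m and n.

min exponent per shared prime: 13^2 · 17^2 · 19^2 = 17631601

17631601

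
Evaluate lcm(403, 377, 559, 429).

403 = 13 · 31; 377 = 13 · 29; 559 = 13 · 43; 429 = 3 · 11 · 13
lcm takes max exponent of each prime: 3 · 11 · 13 · 29 · 31 · 43 = 16583853

16583853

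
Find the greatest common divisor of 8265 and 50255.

Euclid: 50255 = 6·8265 + 665; 8265 = 12·665 + 285; 665 = 2·285 + 95; 285 = 3·95 + 0. Last nonzero remainder: 95.

95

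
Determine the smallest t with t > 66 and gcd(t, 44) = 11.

Multiples of 11 above 66: 11·7, 11·8, … . Need the cofactor coprime to 44/11 = 4.
Checking s = 7, 8, … the first with gcd(s, 4) = 1 is s = 7, giving 77.

77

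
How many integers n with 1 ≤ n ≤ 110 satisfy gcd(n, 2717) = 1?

87

Prime factors of 2717: 11, 13, 19. Count integers ≤ 110 divisible by none of them.
By inclusion–exclusion: 110 − ⌊110/11⌋ − ⌊110/13⌋ − ⌊110/19⌋ + ⌊110/143⌋ + ⌊110/209⌋ + ⌊110/247⌋ − ⌊110/2717⌋ = 87.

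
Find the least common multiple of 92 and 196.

4508

92 = 2² · 23; 196 = 2² · 7²
max exponents: 2² · 7² · 23 = 4508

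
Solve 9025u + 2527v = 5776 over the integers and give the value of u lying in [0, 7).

Euclid: 9025 = 3·2527 + 1444; 2527 = 1·1444 + 1083; 1444 = 1·1083 + 361; 1083 = 3·361 + 0 → gcd = 361; 5776 = 361·16.
Back-substitution yields 9025·(2) + 2527·(-7) = 361, so one solution is u = 2·16 = 32, v = -7·16 = -112.
Solutions in u differ by 2527/361 = 7; the one in [0, 7) is 32 mod 7 = 4.

4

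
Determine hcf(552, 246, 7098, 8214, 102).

552 = 2³ · 3 · 23; 246 = 2 · 3 · 41; 7098 = 2 · 3 · 7 · 13²; 8214 = 2 · 3 · 37²; 102 = 2 · 3 · 17
gcd takes min exponent of each prime: 2 · 3 = 6

6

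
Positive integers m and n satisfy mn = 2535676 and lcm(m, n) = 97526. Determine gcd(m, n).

26

From gcd × lcm = mn: gcd = 2535676 / 97526 = 26.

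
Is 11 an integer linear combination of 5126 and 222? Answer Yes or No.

No

By Bézout, 5126x − 222y = 11 has integer solutions iff gcd(5126, 222) | 11.
Euclid: 5126 = 23·222 + 20; 222 = 11·20 + 2; 20 = 10·2 + 0. gcd = 2; 11 mod 2 = 1. No.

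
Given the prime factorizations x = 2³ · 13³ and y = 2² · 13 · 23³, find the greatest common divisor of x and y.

min exponent per shared prime: 2² · 13 = 52

52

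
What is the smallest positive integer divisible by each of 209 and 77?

1463

209 = 11 · 19; 77 = 7 · 11
max exponents: 7 · 11 · 19 = 1463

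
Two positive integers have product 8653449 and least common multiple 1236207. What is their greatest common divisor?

7

From gcd × lcm = pq: gcd = 8653449 / 1236207 = 7.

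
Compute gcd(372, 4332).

12

372 = 2² · 3 · 31
4332 = 2² · 3 · 19²
Common: 2² · 3 = 12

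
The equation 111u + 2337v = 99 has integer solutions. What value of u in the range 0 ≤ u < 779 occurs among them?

Reduce mod 2337: 111u ≡ 99 (mod 2337). With g = gcd(111, 2337) = 3 dividing 99, divide through: 37u ≡ 33 (mod 779).
Since gcd(37, 779) = 1, u ≡ 33·(37)⁻¹ ≡ 43 (mod 779). Smallest non-negative: 43.

43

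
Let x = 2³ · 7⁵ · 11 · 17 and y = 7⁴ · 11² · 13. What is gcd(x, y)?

min exponent per shared prime: 7⁴ · 11 = 26411

26411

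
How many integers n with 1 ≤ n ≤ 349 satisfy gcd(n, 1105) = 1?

244

1105 = 5·13·17. Inclusion–exclusion on these primes:
349 − ⌊349/5⌋ − ⌊349/13⌋ − ⌊349/17⌋ + ⌊349/65⌋ + ⌊349/85⌋ + ⌊349/221⌋ − ⌊349/1105⌋ = 244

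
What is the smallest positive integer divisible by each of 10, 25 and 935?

9350

lcm(10, 25) = 10·25/gcd = 250/5 = 50
lcm(50, 935) = 50·935/gcd = 46750/5 = 9350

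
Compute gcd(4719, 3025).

121

4719 = 3 · 11² · 13
3025 = 5² · 11²
Common: 11² = 121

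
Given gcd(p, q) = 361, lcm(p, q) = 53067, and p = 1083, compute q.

Using pq = gcd(p,q)·lcm(p,q) = 361·53067 = 19157187, we get q = 19157187/1083 = 17689.

17689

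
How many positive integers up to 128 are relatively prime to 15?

69

15 = 3·5. Inclusion–exclusion on these primes:
128 − ⌊128/3⌋ − ⌊128/5⌋ + ⌊128/15⌋ = 69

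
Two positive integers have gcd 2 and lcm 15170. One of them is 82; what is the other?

370

m·n = gcd·lcm = 2·15170 = 30340, so n = 30340/82 = 370.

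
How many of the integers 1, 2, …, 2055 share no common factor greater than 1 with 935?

1407

Prime factors of 935: 5, 11, 17. Count integers ≤ 2055 divisible by none of them.
By inclusion–exclusion: 2055 − ⌊2055/5⌋ − ⌊2055/11⌋ − ⌊2055/17⌋ + ⌊2055/55⌋ + ⌊2055/85⌋ + ⌊2055/187⌋ − ⌊2055/935⌋ = 1407.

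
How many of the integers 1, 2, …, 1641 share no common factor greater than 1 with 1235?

Prime factors of 1235: 5, 13, 19. Count integers ≤ 1641 divisible by none of them.
By inclusion–exclusion: 1641 − ⌊1641/5⌋ − ⌊1641/13⌋ − ⌊1641/19⌋ + ⌊1641/65⌋ + ⌊1641/95⌋ + ⌊1641/247⌋ − ⌊1641/1235⌋ = 1148.

1148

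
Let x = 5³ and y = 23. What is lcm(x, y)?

max exponent per prime: 5³ · 23 = 2875

2875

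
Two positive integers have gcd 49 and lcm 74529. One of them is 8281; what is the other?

441

p·q = gcd·lcm = 49·74529 = 3651921, so q = 3651921/8281 = 441.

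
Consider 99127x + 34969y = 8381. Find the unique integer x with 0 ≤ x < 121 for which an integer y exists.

53

Reduce mod 34969: 99127x ≡ 8381 (mod 34969). With g = gcd(99127, 34969) = 289 dividing 8381, divide through: 343x ≡ 29 (mod 121).
Since gcd(343, 121) = 1, x ≡ 29·(343)⁻¹ ≡ 53 (mod 121). Smallest non-negative: 53.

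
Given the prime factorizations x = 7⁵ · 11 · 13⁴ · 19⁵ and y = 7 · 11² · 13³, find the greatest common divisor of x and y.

min exponent per shared prime: 7 · 11 · 13³ = 169169

169169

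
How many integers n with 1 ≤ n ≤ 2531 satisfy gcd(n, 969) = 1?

1505

969 = 3·17·19. Inclusion–exclusion on these primes:
2531 − ⌊2531/3⌋ − ⌊2531/17⌋ − ⌊2531/19⌋ + ⌊2531/51⌋ + ⌊2531/57⌋ + ⌊2531/323⌋ − ⌊2531/969⌋ = 1505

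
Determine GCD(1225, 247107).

1225 = 5² · 7²
247107 = 3 · 7² · 41²
Common: 7² = 49

49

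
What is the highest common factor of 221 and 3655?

221 = 13 · 17
3655 = 5 · 17 · 43
Common: 17 = 17

17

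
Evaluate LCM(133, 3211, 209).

lcm(133, 3211) = 133·3211/gcd = 427063/19 = 22477
lcm(22477, 209) = 22477·209/gcd = 4697693/19 = 247247

247247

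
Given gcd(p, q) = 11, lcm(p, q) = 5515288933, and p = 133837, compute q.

Using pq = gcd(p,q)·lcm(p,q) = 11·5515288933 = 60668178263, we get q = 60668178263/133837 = 453299.

453299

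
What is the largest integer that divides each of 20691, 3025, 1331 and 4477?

121

20691 = 3² · 11² · 19; 3025 = 5² · 11²; 1331 = 11³; 4477 = 11² · 37
gcd takes min exponent of each prime: 11² = 121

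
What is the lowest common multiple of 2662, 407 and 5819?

52103326

2662 = 2 · 11³; 407 = 11 · 37; 5819 = 11 · 23²
lcm takes max exponent of each prime: 2 · 11³ · 23² · 37 = 52103326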